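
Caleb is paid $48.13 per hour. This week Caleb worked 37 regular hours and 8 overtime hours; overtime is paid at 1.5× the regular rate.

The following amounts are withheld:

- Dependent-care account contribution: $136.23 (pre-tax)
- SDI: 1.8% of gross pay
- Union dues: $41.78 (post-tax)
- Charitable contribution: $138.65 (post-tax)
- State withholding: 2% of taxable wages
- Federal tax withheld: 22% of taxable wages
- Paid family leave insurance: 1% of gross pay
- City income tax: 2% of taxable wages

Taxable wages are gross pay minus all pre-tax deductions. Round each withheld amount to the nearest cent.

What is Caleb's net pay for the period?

$1,397.93

Regular pay: 37 × $48.13 = $1,780.81
Overtime pay: 8 × $48.13 × 1.5 = $577.56
Gross pay = $1,780.81 + $577.56 = $2,358.37
Dependent-care account contribution: $136.23
Taxable wages = $2,358.37 − $136.23 = $2,222.14
State withholding: $2,222.14 × 0.02 = $44.44
Federal tax withheld: $2,222.14 × 0.22 = $488.87
City income tax: $2,222.14 × 0.02 = $44.44
Paid family leave insurance: $2,358.37 × 0.01 = $23.58
SDI: $2,358.37 × 0.018 = $42.45
Charitable contribution: $138.65
Union dues: $41.78
Total deductions = $136.23 + $44.44 + $488.87 + $44.44 + $23.58 + $42.45 + $138.65 + $41.78 = $960.44
Net pay = $2,358.37 − $960.44 = $1,397.93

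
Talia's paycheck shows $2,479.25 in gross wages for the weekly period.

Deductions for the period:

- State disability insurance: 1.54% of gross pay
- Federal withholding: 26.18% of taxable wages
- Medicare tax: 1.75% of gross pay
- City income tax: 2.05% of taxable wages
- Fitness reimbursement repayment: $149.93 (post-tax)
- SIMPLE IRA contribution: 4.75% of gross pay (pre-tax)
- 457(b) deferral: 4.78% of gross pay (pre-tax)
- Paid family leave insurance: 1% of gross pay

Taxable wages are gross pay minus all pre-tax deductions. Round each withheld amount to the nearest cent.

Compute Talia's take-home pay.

$1,353.50

SIMPLE IRA contribution: $2,479.25 × 0.0475 = $117.76
457(b) deferral: $2,479.25 × 0.0478 = $118.51
Pre-tax total = $117.76 + $118.51 = $236.27
Taxable wages = $2,479.25 − $236.27 = $2,242.98
City income tax: $2,242.98 × 0.0205 = $45.98
Federal withholding: $2,242.98 × 0.2618 = $587.21
State disability insurance: $2,479.25 × 0.0154 = $38.18
Medicare tax: $2,479.25 × 0.0175 = $43.39
Paid family leave insurance: $2,479.25 × 0.01 = $24.79
Fitness reimbursement repayment: $149.93
Total deductions = $117.76 + $118.51 + $45.98 + $587.21 + $38.18 + $43.39 + $24.79 + $149.93 = $1,125.75
Net pay = $2,479.25 − $1,125.75 = $1,353.50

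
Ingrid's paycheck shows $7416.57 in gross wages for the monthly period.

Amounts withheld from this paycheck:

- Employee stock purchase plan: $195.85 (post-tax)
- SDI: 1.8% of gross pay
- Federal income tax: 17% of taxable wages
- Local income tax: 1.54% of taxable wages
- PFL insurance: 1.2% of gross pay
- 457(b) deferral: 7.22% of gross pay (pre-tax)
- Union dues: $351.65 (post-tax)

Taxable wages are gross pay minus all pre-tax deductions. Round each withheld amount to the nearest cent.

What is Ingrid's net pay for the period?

$4835.33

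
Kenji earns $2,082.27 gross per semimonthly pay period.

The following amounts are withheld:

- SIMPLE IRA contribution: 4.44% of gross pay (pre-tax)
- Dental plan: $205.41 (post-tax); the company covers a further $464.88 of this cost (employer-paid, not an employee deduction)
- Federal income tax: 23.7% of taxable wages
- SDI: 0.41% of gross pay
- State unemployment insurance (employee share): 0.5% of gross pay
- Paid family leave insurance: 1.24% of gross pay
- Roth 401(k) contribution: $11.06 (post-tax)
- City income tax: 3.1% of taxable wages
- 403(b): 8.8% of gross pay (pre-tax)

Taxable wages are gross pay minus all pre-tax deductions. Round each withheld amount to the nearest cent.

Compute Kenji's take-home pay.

$1,061.18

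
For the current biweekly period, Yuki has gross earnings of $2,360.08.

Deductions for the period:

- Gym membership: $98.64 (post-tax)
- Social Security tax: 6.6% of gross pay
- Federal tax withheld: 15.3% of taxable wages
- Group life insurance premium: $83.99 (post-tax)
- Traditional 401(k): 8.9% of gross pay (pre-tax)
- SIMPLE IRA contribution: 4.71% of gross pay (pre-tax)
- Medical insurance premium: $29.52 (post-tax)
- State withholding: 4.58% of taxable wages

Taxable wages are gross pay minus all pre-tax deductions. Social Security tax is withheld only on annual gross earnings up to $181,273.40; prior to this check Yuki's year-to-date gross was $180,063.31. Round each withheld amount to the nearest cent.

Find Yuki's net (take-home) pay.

Traditional 401(k): $2,360.08 × 0.089 = $210.05
SIMPLE IRA contribution: $2,360.08 × 0.0471 = $111.16
Pre-tax total = $210.05 + $111.16 = $321.21
Taxable wages = $2,360.08 − $321.21 = $2,038.87
Federal tax withheld: $2,038.87 × 0.153 = $311.95
State withholding: $2,038.87 × 0.0458 = $93.38
Social Security tax: only $181,273.40 − $180,063.31 = $1,210.09 of this check is subject → $1,210.09 × 0.066 = $79.87
Medical insurance premium: $29.52
Group life insurance premium: $83.99
Gym membership: $98.64
Total deductions = $210.05 + $111.16 + $311.95 + $93.38 + $79.87 + $29.52 + $83.99 + $98.64 = $1,018.56
Net pay = $2,360.08 − $1,018.56 = $1,341.52

$1,341.52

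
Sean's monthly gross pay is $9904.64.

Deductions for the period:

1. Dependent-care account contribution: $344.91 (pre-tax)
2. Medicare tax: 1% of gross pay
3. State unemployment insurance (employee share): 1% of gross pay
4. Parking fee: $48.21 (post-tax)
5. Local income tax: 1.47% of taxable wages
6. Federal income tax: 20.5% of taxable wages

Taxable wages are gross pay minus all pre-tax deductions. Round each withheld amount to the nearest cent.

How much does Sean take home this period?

Dependent-care account contribution: $344.91
Taxable wages = $9904.64 − $344.91 = $9559.73
Federal income tax: $9559.73 × 0.205 = $1959.74
Local income tax: $9559.73 × 0.0147 = $140.53
Medicare tax: $9904.64 × 0.01 = $99.05
State unemployment insurance (employee share): $9904.64 × 0.01 = $99.05
Parking fee: $48.21
Total deductions = $344.91 + $1959.74 + $140.53 + $99.05 + $99.05 + $48.21 = $2691.49
Net pay = $9904.64 − $2691.49 = $7213.15

$7213.15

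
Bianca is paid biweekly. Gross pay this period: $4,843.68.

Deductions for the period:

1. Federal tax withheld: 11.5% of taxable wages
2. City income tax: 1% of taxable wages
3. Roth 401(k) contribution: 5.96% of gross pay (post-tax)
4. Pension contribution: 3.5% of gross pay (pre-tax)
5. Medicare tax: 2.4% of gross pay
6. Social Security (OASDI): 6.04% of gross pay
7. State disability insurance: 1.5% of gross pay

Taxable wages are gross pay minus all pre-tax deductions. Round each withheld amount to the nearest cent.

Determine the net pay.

$3,319.73

Pension contribution: $4,843.68 × 0.035 = $169.53
Taxable wages = $4,843.68 − $169.53 = $4,674.15
Federal tax withheld: $4,674.15 × 0.115 = $537.53
City income tax: $4,674.15 × 0.01 = $46.74
State disability insurance: $4,843.68 × 0.015 = $72.66
Medicare tax: $4,843.68 × 0.024 = $116.25
Social Security (OASDI): $4,843.68 × 0.0604 = $292.56
Roth 401(k) contribution: $4,843.68 × 0.0596 = $288.68
Total deductions = $169.53 + $537.53 + $46.74 + $72.66 + $116.25 + $292.56 + $288.68 = $1,523.95
Net pay = $4,843.68 − $1,523.95 = $3,319.73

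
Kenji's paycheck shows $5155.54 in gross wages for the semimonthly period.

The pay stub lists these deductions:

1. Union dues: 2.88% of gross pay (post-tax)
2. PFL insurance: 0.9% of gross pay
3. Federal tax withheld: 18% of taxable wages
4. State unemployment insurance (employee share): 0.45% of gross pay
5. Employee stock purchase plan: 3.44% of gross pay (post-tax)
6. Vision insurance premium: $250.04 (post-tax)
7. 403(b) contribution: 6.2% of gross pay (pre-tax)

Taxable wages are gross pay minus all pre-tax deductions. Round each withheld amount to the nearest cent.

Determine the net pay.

403(b) contribution: $5155.54 × 0.062 = $319.64
Taxable wages = $5155.54 − $319.64 = $4835.90
Federal tax withheld: $4835.90 × 0.18 = $870.46
PFL insurance: $5155.54 × 0.009 = $46.40
State unemployment insurance (employee share): $5155.54 × 0.0045 = $23.20
Employee stock purchase plan: $5155.54 × 0.0344 = $177.35
Union dues: $5155.54 × 0.0288 = $148.48
Vision insurance premium: $250.04
Total deductions = $319.64 + $870.46 + $46.40 + $23.20 + $177.35 + $148.48 + $250.04 = $1835.57
Net pay = $5155.54 − $1835.57 = $3319.97

$3319.97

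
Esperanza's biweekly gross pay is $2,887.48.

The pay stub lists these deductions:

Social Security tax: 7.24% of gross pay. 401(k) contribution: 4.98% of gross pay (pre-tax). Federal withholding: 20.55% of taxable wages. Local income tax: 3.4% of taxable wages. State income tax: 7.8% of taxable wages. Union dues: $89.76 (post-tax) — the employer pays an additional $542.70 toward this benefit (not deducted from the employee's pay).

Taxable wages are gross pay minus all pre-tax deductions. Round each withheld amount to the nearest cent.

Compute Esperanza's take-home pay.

401(k) contribution: $2,887.48 × 0.0498 = $143.80
Taxable wages = $2,887.48 − $143.80 = $2,743.68
Local income tax: $2,743.68 × 0.034 = $93.29
State income tax: $2,743.68 × 0.078 = $214.01
Federal withholding: $2,743.68 × 0.2055 = $563.83
Social Security tax: $2,887.48 × 0.0724 = $209.05
Union dues: $89.76
(Employer's $542.70 toward union dues is not withheld from the employee.)
Total deductions = $143.80 + $93.29 + $214.01 + $563.83 + $209.05 + $89.76 = $1,313.74
Net pay = $2,887.48 − $1,313.74 = $1,573.74

$1,573.74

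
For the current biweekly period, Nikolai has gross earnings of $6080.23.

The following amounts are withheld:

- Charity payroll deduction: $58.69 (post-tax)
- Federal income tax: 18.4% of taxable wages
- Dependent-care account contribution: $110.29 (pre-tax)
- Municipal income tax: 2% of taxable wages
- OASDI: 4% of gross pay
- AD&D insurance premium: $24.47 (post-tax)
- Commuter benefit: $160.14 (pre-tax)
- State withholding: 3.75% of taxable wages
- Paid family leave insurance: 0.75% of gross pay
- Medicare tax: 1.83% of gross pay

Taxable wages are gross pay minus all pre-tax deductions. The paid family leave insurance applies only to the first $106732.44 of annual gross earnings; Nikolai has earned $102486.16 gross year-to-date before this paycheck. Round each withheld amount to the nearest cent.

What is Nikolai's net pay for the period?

Dependent-care account contribution: $110.29
Commuter benefit: $160.14
Pre-tax total = $110.29 + $160.14 = $270.43
Taxable wages = $6080.23 − $270.43 = $5809.80
Municipal income tax: $5809.80 × 0.02 = $116.20
State withholding: $5809.80 × 0.0375 = $217.87
Federal income tax: $5809.80 × 0.184 = $1069.00
Paid family leave insurance: only $106732.44 − $102486.16 = $4246.28 of this check is subject → $4246.28 × 0.0075 = $31.85
Medicare tax: $6080.23 × 0.0183 = $111.27
OASDI: $6080.23 × 0.04 = $243.21
Charity payroll deduction: $58.69
AD&D insurance premium: $24.47
Total deductions = $110.29 + $160.14 + $116.20 + $217.87 + $1069.00 + $31.85 + $111.27 + $243.21 + $58.69 + $24.47 = $2142.99
Net pay = $6080.23 − $2142.99 = $3937.24

$3937.24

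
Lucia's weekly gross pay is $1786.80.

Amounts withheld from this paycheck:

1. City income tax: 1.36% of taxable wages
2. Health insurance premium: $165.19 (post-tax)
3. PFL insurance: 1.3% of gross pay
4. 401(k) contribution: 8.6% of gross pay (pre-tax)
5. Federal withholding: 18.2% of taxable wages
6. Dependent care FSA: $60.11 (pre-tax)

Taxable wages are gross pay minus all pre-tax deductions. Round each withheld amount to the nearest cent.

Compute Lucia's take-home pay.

$1076.93

Dependent care FSA: $60.11
401(k) contribution: $1786.80 × 0.086 = $153.66
Pre-tax total = $60.11 + $153.66 = $213.77
Taxable wages = $1786.80 − $213.77 = $1573.03
City income tax: $1573.03 × 0.0136 = $21.39
Federal withholding: $1573.03 × 0.182 = $286.29
PFL insurance: $1786.80 × 0.013 = $23.23
Health insurance premium: $165.19
Total deductions = $60.11 + $153.66 + $21.39 + $286.29 + $23.23 + $165.19 = $709.87
Net pay = $1786.80 − $709.87 = $1076.93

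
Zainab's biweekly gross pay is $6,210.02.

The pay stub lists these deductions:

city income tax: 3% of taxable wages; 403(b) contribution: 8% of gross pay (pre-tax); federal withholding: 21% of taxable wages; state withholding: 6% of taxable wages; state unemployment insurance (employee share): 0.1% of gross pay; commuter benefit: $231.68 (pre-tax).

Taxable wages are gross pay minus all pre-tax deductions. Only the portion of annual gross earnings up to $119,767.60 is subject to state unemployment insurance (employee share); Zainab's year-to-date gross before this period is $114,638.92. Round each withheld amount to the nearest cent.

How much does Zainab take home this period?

$3,831.95

Commuter benefit: $231.68
403(b) contribution: $6,210.02 × 0.08 = $496.80
Pre-tax total = $231.68 + $496.80 = $728.48
Taxable wages = $6,210.02 − $728.48 = $5,481.54
City income tax: $5,481.54 × 0.03 = $164.45
State withholding: $5,481.54 × 0.06 = $328.89
Federal withholding: $5,481.54 × 0.21 = $1,151.12
State unemployment insurance (employee share): only $119,767.60 − $114,638.92 = $5,128.68 of this check is subject → $5,128.68 × 0.001 = $5.13
Total deductions = $231.68 + $496.80 + $164.45 + $328.89 + $1,151.12 + $5.13 = $2,378.07
Net pay = $6,210.02 − $2,378.07 = $3,831.95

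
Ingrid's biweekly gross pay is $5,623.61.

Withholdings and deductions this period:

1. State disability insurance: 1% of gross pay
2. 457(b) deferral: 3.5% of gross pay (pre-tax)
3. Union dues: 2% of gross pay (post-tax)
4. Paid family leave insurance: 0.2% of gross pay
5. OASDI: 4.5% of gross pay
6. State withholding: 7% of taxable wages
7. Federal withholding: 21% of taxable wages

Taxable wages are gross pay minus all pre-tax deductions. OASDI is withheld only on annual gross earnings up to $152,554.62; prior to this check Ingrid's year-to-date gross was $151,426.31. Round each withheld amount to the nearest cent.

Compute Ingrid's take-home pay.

457(b) deferral: $5,623.61 × 0.035 = $196.83
Taxable wages = $5,623.61 − $196.83 = $5,426.78
Federal withholding: $5,426.78 × 0.21 = $1,139.62
State withholding: $5,426.78 × 0.07 = $379.87
Paid family leave insurance: $5,623.61 × 0.002 = $11.25
State disability insurance: $5,623.61 × 0.01 = $56.24
OASDI: only $152,554.62 − $151,426.31 = $1,128.31 of this check is subject → $1,128.31 × 0.045 = $50.77
Union dues: $5,623.61 × 0.02 = $112.47
Total deductions = $196.83 + $1,139.62 + $379.87 + $11.25 + $56.24 + $50.77 + $112.47 = $1,947.05
Net pay = $5,623.61 − $1,947.05 = $3,676.56

$3,676.56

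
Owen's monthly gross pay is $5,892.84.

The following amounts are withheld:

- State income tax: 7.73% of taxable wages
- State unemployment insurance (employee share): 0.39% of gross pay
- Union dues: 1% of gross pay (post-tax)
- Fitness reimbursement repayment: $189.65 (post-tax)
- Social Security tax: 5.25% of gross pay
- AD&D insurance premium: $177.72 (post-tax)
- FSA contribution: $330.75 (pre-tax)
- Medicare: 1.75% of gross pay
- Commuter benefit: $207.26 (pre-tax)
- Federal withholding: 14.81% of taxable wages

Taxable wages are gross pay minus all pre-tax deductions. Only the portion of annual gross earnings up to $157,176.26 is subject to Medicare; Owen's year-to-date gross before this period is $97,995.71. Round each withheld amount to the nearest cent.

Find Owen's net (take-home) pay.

Commuter benefit: $207.26
FSA contribution: $330.75
Pre-tax total = $207.26 + $330.75 = $538.01
Taxable wages = $5,892.84 − $538.01 = $5,354.83
State income tax: $5,354.83 × 0.0773 = $413.93
Federal withholding: $5,354.83 × 0.1481 = $793.05
Medicare: cap not yet reached, full $5,892.84 is subject → $5,892.84 × 0.0175 = $103.12
State unemployment insurance (employee share): $5,892.84 × 0.0039 = $22.98
Social Security tax: $5,892.84 × 0.0525 = $309.37
Union dues: $5,892.84 × 0.01 = $58.93
Fitness reimbursement repayment: $189.65
AD&D insurance premium: $177.72
Total deductions = $207.26 + $330.75 + $413.93 + $793.05 + $103.12 + $22.98 + $309.37 + $58.93 + $189.65 + $177.72 = $2,606.76
Net pay = $5,892.84 − $2,606.76 = $3,286.08

$3,286.08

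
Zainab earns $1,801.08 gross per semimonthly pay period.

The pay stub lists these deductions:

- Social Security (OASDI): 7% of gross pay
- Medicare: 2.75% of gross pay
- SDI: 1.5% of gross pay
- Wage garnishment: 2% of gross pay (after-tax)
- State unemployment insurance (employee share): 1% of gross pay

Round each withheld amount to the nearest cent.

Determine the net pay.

$1,544.42

Social Security (OASDI): $1,801.08 × 0.07 = $126.08
State unemployment insurance (employee share): $1,801.08 × 0.01 = $18.01
SDI: $1,801.08 × 0.015 = $27.02
Medicare: $1,801.08 × 0.0275 = $49.53
Wage garnishment: $1,801.08 × 0.02 = $36.02
Total deductions = $126.08 + $18.01 + $27.02 + $49.53 + $36.02 = $256.66
Net pay = $1,801.08 − $256.66 = $1,544.42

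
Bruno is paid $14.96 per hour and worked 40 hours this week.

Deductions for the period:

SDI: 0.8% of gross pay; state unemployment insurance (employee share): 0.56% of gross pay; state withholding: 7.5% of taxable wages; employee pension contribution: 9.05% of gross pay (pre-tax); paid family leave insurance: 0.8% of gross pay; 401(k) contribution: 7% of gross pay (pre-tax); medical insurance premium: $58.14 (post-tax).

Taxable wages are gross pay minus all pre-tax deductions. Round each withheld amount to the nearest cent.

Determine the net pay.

Gross pay: 40 × $14.96 = $598.40
Employee pension contribution: $598.40 × 0.0905 = $54.16
401(k) contribution: $598.40 × 0.07 = $41.89
Pre-tax total = $54.16 + $41.89 = $96.05
Taxable wages = $598.40 − $96.05 = $502.35
State withholding: $502.35 × 0.075 = $37.68
Paid family leave insurance: $598.40 × 0.008 = $4.79
SDI: $598.40 × 0.008 = $4.79
State unemployment insurance (employee share): $598.40 × 0.0056 = $3.35
Medical insurance premium: $58.14
Total deductions = $54.16 + $41.89 + $37.68 + $4.79 + $4.79 + $3.35 + $58.14 = $204.80
Net pay = $598.40 − $204.80 = $393.60

$393.60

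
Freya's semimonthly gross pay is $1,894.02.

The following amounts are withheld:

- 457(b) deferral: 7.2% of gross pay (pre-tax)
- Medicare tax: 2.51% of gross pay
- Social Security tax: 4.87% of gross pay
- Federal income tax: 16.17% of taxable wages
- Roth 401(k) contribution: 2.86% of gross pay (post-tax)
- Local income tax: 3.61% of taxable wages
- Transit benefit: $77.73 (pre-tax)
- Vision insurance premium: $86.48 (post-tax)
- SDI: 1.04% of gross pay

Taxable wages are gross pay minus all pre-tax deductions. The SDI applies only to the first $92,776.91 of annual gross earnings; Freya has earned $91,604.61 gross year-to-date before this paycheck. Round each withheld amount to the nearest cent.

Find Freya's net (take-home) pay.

$1,055.01

Transit benefit: $77.73
457(b) deferral: $1,894.02 × 0.072 = $136.37
Pre-tax total = $77.73 + $136.37 = $214.10
Taxable wages = $1,894.02 − $214.10 = $1,679.92
Federal income tax: $1,679.92 × 0.1617 = $271.64
Local income tax: $1,679.92 × 0.0361 = $60.65
SDI: only $92,776.91 − $91,604.61 = $1,172.30 of this check is subject → $1,172.30 × 0.0104 = $12.19
Medicare tax: $1,894.02 × 0.0251 = $47.54
Social Security tax: $1,894.02 × 0.0487 = $92.24
Roth 401(k) contribution: $1,894.02 × 0.0286 = $54.17
Vision insurance premium: $86.48
Total deductions = $77.73 + $136.37 + $271.64 + $60.65 + $12.19 + $47.54 + $92.24 + $54.17 + $86.48 = $839.01
Net pay = $1,894.02 − $839.01 = $1,055.01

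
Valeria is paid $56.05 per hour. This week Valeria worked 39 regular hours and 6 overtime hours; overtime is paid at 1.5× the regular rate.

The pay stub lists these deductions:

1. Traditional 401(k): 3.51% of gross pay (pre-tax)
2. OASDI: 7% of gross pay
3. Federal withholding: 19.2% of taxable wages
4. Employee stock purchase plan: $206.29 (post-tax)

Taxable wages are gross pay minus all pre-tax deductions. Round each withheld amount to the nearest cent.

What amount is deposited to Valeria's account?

Regular pay: 39 × $56.05 = $2,185.95
Overtime pay: 6 × $56.05 × 1.5 = $504.45
Gross pay = $2,185.95 + $504.45 = $2,690.40
Traditional 401(k): $2,690.40 × 0.0351 = $94.43
Taxable wages = $2,690.40 − $94.43 = $2,595.97
Federal withholding: $2,595.97 × 0.192 = $498.43
OASDI: $2,690.40 × 0.07 = $188.33
Employee stock purchase plan: $206.29
Total deductions = $94.43 + $498.43 + $188.33 + $206.29 = $987.48
Net pay = $2,690.40 − $987.48 = $1,702.92

$1,702.92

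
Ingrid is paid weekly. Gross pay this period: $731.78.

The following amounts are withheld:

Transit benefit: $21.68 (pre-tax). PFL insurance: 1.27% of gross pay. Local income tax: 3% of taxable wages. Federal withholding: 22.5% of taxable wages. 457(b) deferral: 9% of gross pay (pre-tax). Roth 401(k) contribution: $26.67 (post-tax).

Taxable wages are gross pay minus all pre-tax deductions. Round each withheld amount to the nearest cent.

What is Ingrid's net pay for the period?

$444.00

Transit benefit: $21.68
457(b) deferral: $731.78 × 0.09 = $65.86
Pre-tax total = $21.68 + $65.86 = $87.54
Taxable wages = $731.78 − $87.54 = $644.24
Federal withholding: $644.24 × 0.225 = $144.95
Local income tax: $644.24 × 0.03 = $19.33
PFL insurance: $731.78 × 0.0127 = $9.29
Roth 401(k) contribution: $26.67
Total deductions = $21.68 + $65.86 + $144.95 + $19.33 + $9.29 + $26.67 = $287.78
Net pay = $731.78 − $287.78 = $444.00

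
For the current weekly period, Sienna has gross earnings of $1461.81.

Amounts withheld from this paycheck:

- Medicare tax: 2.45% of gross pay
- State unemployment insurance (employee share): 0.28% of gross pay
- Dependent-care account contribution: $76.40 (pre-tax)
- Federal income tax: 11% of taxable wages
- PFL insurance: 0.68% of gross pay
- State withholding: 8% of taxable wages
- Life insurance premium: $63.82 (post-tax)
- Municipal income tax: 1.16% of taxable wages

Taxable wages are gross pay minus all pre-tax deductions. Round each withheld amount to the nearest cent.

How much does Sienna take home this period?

$992.45

Dependent-care account contribution: $76.40
Taxable wages = $1461.81 − $76.40 = $1385.41
Municipal income tax: $1385.41 × 0.0116 = $16.07
State withholding: $1385.41 × 0.08 = $110.83
Federal income tax: $1385.41 × 0.11 = $152.40
PFL insurance: $1461.81 × 0.0068 = $9.94
Medicare tax: $1461.81 × 0.0245 = $35.81
State unemployment insurance (employee share): $1461.81 × 0.0028 = $4.09
Life insurance premium: $63.82
Total deductions = $76.40 + $16.07 + $110.83 + $152.40 + $9.94 + $35.81 + $4.09 + $63.82 = $469.36
Net pay = $1461.81 − $469.36 = $992.45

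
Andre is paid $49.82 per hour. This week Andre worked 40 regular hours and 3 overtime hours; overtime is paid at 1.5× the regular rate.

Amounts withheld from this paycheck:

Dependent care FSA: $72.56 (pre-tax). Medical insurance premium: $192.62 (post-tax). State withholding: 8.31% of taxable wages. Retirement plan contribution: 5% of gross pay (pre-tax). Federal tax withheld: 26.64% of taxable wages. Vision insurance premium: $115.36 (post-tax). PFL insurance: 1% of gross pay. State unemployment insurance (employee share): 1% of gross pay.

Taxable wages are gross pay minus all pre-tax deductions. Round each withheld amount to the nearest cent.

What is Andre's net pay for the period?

$970.52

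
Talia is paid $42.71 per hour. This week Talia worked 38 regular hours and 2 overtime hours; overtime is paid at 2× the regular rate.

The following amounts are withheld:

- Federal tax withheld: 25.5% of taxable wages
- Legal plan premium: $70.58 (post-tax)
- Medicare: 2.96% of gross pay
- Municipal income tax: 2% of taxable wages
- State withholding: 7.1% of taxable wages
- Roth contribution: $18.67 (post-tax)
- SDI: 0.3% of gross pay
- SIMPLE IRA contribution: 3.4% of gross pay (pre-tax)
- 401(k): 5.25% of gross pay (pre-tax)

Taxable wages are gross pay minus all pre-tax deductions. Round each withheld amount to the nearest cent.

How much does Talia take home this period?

Regular pay: 38 × $42.71 = $1622.98
Overtime pay: 2 × $42.71 × 2 = $170.84
Gross pay = $1622.98 + $170.84 = $1793.82
SIMPLE IRA contribution: $1793.82 × 0.034 = $60.99
401(k): $1793.82 × 0.0525 = $94.18
Pre-tax total = $60.99 + $94.18 = $155.17
Taxable wages = $1793.82 − $155.17 = $1638.65
State withholding: $1638.65 × 0.071 = $116.34
Municipal income tax: $1638.65 × 0.02 = $32.77
Federal tax withheld: $1638.65 × 0.255 = $417.86
Medicare: $1793.82 × 0.0296 = $53.10
SDI: $1793.82 × 0.003 = $5.38
Roth contribution: $18.67
Legal plan premium: $70.58
Total deductions = $60.99 + $94.18 + $116.34 + $32.77 + $417.86 + $53.10 + $5.38 + $18.67 + $70.58 = $869.87
Net pay = $1793.82 − $869.87 = $923.95

$923.95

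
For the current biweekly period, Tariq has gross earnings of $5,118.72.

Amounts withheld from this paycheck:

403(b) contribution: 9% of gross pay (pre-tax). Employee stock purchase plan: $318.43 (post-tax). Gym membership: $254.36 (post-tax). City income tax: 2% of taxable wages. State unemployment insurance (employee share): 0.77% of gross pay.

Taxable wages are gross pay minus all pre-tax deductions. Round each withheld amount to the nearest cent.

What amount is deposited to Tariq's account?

$3,952.68

403(b) contribution: $5,118.72 × 0.09 = $460.68
Taxable wages = $5,118.72 − $460.68 = $4,658.04
City income tax: $4,658.04 × 0.02 = $93.16
State unemployment insurance (employee share): $5,118.72 × 0.0077 = $39.41
Gym membership: $254.36
Employee stock purchase plan: $318.43
Total deductions = $460.68 + $93.16 + $39.41 + $254.36 + $318.43 = $1,166.04
Net pay = $5,118.72 − $1,166.04 = $3,952.68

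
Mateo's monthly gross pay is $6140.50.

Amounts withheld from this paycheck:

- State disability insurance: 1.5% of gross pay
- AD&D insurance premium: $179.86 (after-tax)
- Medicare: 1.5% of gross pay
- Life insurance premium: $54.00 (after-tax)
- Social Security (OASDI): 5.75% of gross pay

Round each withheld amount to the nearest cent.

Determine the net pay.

Social Security (OASDI): $6140.50 × 0.0575 = $353.08
Medicare: $6140.50 × 0.015 = $92.11
State disability insurance: $6140.50 × 0.015 = $92.11
Life insurance premium: $54.00
AD&D insurance premium: $179.86
Total deductions = $353.08 + $92.11 + $92.11 + $54.00 + $179.86 = $771.16
Net pay = $6140.50 − $771.16 = $5369.34

$5369.34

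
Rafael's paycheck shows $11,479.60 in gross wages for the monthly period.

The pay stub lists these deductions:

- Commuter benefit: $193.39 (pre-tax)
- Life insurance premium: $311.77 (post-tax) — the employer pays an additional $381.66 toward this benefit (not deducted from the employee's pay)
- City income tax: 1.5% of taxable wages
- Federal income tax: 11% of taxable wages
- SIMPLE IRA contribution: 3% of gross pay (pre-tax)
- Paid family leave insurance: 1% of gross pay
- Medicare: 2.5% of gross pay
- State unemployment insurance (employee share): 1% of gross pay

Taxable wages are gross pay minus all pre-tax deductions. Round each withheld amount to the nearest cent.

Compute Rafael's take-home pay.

SIMPLE IRA contribution: $11,479.60 × 0.03 = $344.39
Commuter benefit: $193.39
Pre-tax total = $344.39 + $193.39 = $537.78
Taxable wages = $11,479.60 − $537.78 = $10,941.82
City income tax: $10,941.82 × 0.015 = $164.13
Federal income tax: $10,941.82 × 0.11 = $1,203.60
Paid family leave insurance: $11,479.60 × 0.01 = $114.80
Medicare: $11,479.60 × 0.025 = $286.99
State unemployment insurance (employee share): $11,479.60 × 0.01 = $114.80
Life insurance premium: $311.77
(Employer's $381.66 toward life insurance premium is not withheld from the employee.)
Total deductions = $344.39 + $193.39 + $164.13 + $1,203.60 + $114.80 + $286.99 + $114.80 + $311.77 = $2,733.87
Net pay = $11,479.60 − $2,733.87 = $8,745.73

$8,745.73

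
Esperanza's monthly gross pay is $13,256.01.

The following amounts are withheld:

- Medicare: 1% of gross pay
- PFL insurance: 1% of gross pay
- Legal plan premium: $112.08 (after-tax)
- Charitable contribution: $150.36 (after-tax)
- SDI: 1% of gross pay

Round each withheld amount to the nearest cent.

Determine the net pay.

SDI: $13,256.01 × 0.01 = $132.56
Medicare: $13,256.01 × 0.01 = $132.56
PFL insurance: $13,256.01 × 0.01 = $132.56
Charitable contribution: $150.36
Legal plan premium: $112.08
Total deductions = $132.56 + $132.56 + $132.56 + $150.36 + $112.08 = $660.12
Net pay = $13,256.01 − $660.12 = $12,595.89

$12,595.89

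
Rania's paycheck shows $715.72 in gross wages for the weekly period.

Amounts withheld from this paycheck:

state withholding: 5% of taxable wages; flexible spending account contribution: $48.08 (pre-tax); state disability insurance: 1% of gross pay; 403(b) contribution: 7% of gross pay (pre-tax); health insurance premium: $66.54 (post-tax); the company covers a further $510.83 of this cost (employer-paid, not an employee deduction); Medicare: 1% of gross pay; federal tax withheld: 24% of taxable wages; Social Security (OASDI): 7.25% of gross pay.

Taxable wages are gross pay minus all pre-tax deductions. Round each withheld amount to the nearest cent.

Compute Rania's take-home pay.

Flexible spending account contribution: $48.08
403(b) contribution: $715.72 × 0.07 = $50.10
Pre-tax total = $48.08 + $50.10 = $98.18
Taxable wages = $715.72 − $98.18 = $617.54
Federal tax withheld: $617.54 × 0.24 = $148.21
State withholding: $617.54 × 0.05 = $30.88
Social Security (OASDI): $715.72 × 0.0725 = $51.89
Medicare: $715.72 × 0.01 = $7.16
State disability insurance: $715.72 × 0.01 = $7.16
Health insurance premium: $66.54
(Employer's $510.83 toward health insurance premium is not withheld from the employee.)
Total deductions = $48.08 + $50.10 + $148.21 + $30.88 + $51.89 + $7.16 + $7.16 + $66.54 = $410.02
Net pay = $715.72 − $410.02 = $305.70

$305.70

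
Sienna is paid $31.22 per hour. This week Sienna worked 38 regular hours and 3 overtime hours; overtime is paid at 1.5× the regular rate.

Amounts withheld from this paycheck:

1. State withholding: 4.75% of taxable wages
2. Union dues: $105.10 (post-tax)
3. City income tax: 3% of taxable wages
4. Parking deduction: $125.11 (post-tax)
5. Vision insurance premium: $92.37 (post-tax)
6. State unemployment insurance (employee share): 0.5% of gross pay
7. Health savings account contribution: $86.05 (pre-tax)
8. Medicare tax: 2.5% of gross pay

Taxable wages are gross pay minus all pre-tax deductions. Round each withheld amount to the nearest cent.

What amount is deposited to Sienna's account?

Regular pay: 38 × $31.22 = $1,186.36
Overtime pay: 3 × $31.22 × 1.5 = $140.49
Gross pay = $1,186.36 + $140.49 = $1,326.85
Health savings account contribution: $86.05
Taxable wages = $1,326.85 − $86.05 = $1,240.80
State withholding: $1,240.80 × 0.0475 = $58.94
City income tax: $1,240.80 × 0.03 = $37.22
Medicare tax: $1,326.85 × 0.025 = $33.17
State unemployment insurance (employee share): $1,326.85 × 0.005 = $6.63
Vision insurance premium: $92.37
Parking deduction: $125.11
Union dues: $105.10
Total deductions = $86.05 + $58.94 + $37.22 + $33.17 + $6.63 + $92.37 + $125.11 + $105.10 = $544.59
Net pay = $1,326.85 − $544.59 = $782.26

$782.26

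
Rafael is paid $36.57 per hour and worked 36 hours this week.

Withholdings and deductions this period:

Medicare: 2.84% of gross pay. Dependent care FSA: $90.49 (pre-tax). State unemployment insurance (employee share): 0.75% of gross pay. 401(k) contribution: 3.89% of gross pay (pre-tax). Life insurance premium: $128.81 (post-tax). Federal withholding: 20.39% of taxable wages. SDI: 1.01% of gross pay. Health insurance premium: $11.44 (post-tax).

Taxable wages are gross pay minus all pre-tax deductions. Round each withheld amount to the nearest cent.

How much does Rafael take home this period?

$734.46

Gross pay: 36 × $36.57 = $1316.52
Dependent care FSA: $90.49
401(k) contribution: $1316.52 × 0.0389 = $51.21
Pre-tax total = $90.49 + $51.21 = $141.70
Taxable wages = $1316.52 − $141.70 = $1174.82
Federal withholding: $1174.82 × 0.2039 = $239.55
Medicare: $1316.52 × 0.0284 = $37.39
SDI: $1316.52 × 0.0101 = $13.30
State unemployment insurance (employee share): $1316.52 × 0.0075 = $9.87
Health insurance premium: $11.44
Life insurance premium: $128.81
Total deductions = $90.49 + $51.21 + $239.55 + $37.39 + $13.30 + $9.87 + $11.44 + $128.81 = $582.06
Net pay = $1316.52 − $582.06 = $734.46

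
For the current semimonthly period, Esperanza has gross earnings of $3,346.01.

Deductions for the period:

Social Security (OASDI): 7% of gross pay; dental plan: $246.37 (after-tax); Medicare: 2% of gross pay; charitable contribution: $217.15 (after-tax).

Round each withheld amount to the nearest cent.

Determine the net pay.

Medicare: $3,346.01 × 0.02 = $66.92
Social Security (OASDI): $3,346.01 × 0.07 = $234.22
Charitable contribution: $217.15
Dental plan: $246.37
Total deductions = $66.92 + $234.22 + $217.15 + $246.37 = $764.66
Net pay = $3,346.01 − $764.66 = $2,581.35

$2,581.35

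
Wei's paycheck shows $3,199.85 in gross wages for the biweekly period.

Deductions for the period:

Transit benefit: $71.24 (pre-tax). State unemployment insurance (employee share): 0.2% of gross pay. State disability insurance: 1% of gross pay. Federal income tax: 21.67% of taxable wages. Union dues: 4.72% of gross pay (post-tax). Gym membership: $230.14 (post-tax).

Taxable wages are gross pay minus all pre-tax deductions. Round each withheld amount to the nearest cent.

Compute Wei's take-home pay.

$2,031.07

Transit benefit: $71.24
Taxable wages = $3,199.85 − $71.24 = $3,128.61
Federal income tax: $3,128.61 × 0.2167 = $677.97
State disability insurance: $3,199.85 × 0.01 = $32.00
State unemployment insurance (employee share): $3,199.85 × 0.002 = $6.40
Union dues: $3,199.85 × 0.0472 = $151.03
Gym membership: $230.14
Total deductions = $71.24 + $677.97 + $32.00 + $6.40 + $151.03 + $230.14 = $1,168.78
Net pay = $3,199.85 − $1,168.78 = $2,031.07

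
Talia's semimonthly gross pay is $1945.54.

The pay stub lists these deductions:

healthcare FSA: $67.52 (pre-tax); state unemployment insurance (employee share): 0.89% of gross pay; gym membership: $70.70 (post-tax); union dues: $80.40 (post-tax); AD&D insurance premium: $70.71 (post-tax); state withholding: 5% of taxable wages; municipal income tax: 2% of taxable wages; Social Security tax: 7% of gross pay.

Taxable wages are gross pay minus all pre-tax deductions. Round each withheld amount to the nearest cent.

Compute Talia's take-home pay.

Healthcare FSA: $67.52
Taxable wages = $1945.54 − $67.52 = $1878.02
Municipal income tax: $1878.02 × 0.02 = $37.56
State withholding: $1878.02 × 0.05 = $93.90
State unemployment insurance (employee share): $1945.54 × 0.0089 = $17.32
Social Security tax: $1945.54 × 0.07 = $136.19
AD&D insurance premium: $70.71
Union dues: $80.40
Gym membership: $70.70
Total deductions = $67.52 + $37.56 + $93.90 + $17.32 + $136.19 + $70.71 + $80.40 + $70.70 = $574.30
Net pay = $1945.54 − $574.30 = $1371.24

$1371.24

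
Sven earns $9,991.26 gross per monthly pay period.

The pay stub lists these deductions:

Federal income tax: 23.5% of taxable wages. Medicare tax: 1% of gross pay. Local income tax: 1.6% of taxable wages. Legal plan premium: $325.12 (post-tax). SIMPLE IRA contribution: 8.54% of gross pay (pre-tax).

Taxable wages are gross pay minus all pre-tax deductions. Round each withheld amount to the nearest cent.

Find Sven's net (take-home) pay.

$6,419.34

SIMPLE IRA contribution: $9,991.26 × 0.0854 = $853.25
Taxable wages = $9,991.26 − $853.25 = $9,138.01
Federal income tax: $9,138.01 × 0.235 = $2,147.43
Local income tax: $9,138.01 × 0.016 = $146.21
Medicare tax: $9,991.26 × 0.01 = $99.91
Legal plan premium: $325.12
Total deductions = $853.25 + $2,147.43 + $146.21 + $99.91 + $325.12 = $3,571.92
Net pay = $9,991.26 − $3,571.92 = $6,419.34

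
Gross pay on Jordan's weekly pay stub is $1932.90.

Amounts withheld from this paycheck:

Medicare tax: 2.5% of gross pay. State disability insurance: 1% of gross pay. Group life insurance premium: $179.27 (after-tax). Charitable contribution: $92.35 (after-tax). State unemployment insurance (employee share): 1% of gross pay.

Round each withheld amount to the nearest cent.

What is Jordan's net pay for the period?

$1574.30

State disability insurance: $1932.90 × 0.01 = $19.33
State unemployment insurance (employee share): $1932.90 × 0.01 = $19.33
Medicare tax: $1932.90 × 0.025 = $48.32
Group life insurance premium: $179.27
Charitable contribution: $92.35
Total deductions = $19.33 + $19.33 + $48.32 + $179.27 + $92.35 = $358.60
Net pay = $1932.90 − $358.60 = $1574.30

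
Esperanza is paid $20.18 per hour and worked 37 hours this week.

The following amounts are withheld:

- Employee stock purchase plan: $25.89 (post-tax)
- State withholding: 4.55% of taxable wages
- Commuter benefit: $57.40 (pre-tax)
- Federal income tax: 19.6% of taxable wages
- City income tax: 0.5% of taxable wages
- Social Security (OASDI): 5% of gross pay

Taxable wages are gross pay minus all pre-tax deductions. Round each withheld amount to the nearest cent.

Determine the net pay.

Gross pay: 37 × $20.18 = $746.66
Commuter benefit: $57.40
Taxable wages = $746.66 − $57.40 = $689.26
Federal income tax: $689.26 × 0.196 = $135.09
State withholding: $689.26 × 0.0455 = $31.36
City income tax: $689.26 × 0.005 = $3.45
Social Security (OASDI): $746.66 × 0.05 = $37.33
Employee stock purchase plan: $25.89
Total deductions = $57.40 + $135.09 + $31.36 + $3.45 + $37.33 + $25.89 = $290.52
Net pay = $746.66 − $290.52 = $456.14

$456.14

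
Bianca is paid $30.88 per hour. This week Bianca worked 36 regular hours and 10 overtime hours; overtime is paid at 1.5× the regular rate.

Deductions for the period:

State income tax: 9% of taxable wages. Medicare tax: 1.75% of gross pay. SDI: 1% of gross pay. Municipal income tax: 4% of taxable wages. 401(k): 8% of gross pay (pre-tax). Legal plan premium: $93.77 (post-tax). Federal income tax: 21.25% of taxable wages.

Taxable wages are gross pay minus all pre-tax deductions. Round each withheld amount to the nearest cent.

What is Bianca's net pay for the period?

Regular pay: 36 × $30.88 = $1,111.68
Overtime pay: 10 × $30.88 × 1.5 = $463.20
Gross pay = $1,111.68 + $463.20 = $1,574.88
401(k): $1,574.88 × 0.08 = $125.99
Taxable wages = $1,574.88 − $125.99 = $1,448.89
Federal income tax: $1,448.89 × 0.2125 = $307.89
State income tax: $1,448.89 × 0.09 = $130.40
Municipal income tax: $1,448.89 × 0.04 = $57.96
SDI: $1,574.88 × 0.01 = $15.75
Medicare tax: $1,574.88 × 0.0175 = $27.56
Legal plan premium: $93.77
Total deductions = $125.99 + $307.89 + $130.40 + $57.96 + $15.75 + $27.56 + $93.77 = $759.32
Net pay = $1,574.88 − $759.32 = $815.56

$815.56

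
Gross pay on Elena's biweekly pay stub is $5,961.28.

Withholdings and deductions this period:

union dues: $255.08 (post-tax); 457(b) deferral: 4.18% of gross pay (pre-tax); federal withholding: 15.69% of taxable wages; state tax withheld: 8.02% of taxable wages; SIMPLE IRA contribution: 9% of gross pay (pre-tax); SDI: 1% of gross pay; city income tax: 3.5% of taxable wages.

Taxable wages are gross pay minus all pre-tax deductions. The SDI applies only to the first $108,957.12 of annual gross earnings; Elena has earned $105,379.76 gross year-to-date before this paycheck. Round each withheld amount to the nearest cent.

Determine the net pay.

457(b) deferral: $5,961.28 × 0.0418 = $249.18
SIMPLE IRA contribution: $5,961.28 × 0.09 = $536.52
Pre-tax total = $249.18 + $536.52 = $785.70
Taxable wages = $5,961.28 − $785.70 = $5,175.58
State tax withheld: $5,175.58 × 0.0802 = $415.08
City income tax: $5,175.58 × 0.035 = $181.15
Federal withholding: $5,175.58 × 0.1569 = $812.05
SDI: only $108,957.12 − $105,379.76 = $3,577.36 of this check is subject → $3,577.36 × 0.01 = $35.77
Union dues: $255.08
Total deductions = $249.18 + $536.52 + $415.08 + $181.15 + $812.05 + $35.77 + $255.08 = $2,484.83
Net pay = $5,961.28 − $2,484.83 = $3,476.45

$3,476.45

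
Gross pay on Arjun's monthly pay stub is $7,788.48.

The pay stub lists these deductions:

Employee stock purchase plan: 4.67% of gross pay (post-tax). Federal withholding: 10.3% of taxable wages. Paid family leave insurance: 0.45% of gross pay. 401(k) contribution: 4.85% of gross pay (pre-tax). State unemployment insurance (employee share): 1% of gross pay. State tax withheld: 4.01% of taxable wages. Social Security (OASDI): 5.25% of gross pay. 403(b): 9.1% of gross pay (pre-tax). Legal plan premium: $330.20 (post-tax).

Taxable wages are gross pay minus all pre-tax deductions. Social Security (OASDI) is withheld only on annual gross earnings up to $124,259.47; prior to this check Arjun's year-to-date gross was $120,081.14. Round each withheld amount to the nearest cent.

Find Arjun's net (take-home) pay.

403(b): $7,788.48 × 0.091 = $708.75
401(k) contribution: $7,788.48 × 0.0485 = $377.74
Pre-tax total = $708.75 + $377.74 = $1,086.49
Taxable wages = $7,788.48 − $1,086.49 = $6,701.99
State tax withheld: $6,701.99 × 0.0401 = $268.75
Federal withholding: $6,701.99 × 0.103 = $690.30
Paid family leave insurance: $7,788.48 × 0.0045 = $35.05
State unemployment insurance (employee share): $7,788.48 × 0.01 = $77.88
Social Security (OASDI): only $124,259.47 − $120,081.14 = $4,178.33 of this check is subject → $4,178.33 × 0.0525 = $219.36
Employee stock purchase plan: $7,788.48 × 0.0467 = $363.72
Legal plan premium: $330.20
Total deductions = $708.75 + $377.74 + $268.75 + $690.30 + $35.05 + $77.88 + $219.36 + $363.72 + $330.20 = $3,071.75
Net pay = $7,788.48 − $3,071.75 = $4,716.73

$4,716.73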